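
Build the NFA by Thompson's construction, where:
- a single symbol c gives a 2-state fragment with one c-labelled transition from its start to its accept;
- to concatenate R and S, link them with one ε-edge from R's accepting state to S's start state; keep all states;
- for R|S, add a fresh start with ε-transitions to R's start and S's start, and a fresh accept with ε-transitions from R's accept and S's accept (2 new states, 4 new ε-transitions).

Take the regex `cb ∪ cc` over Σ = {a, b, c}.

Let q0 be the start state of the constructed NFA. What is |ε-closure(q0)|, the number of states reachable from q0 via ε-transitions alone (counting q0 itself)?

Work bottom-up. For each fragment F, track |ε-closure(F.start)| and whether F's accept lies in that closure (i.e. whether F accepts ε). A single-symbol fragment has closure size 1 and does not accept ε.
  cb — same as the first factor's closure: |ε-closure| = 1
  cc — same as the first factor's closure: |ε-closure| = 1
  cb ∪ cc — new start ε-reaches every alternative's start; none of them accept ε, so the new accept is not reached: |ε-closure| = 1 + 1 + 1 = 3

3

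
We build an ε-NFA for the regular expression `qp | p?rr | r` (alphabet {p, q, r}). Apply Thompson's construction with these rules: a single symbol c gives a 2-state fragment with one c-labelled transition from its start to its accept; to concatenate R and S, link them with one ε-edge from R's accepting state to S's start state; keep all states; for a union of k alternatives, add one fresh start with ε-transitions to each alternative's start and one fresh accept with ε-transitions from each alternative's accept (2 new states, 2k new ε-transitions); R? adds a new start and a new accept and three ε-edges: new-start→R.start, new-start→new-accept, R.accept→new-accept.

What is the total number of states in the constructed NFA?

Building bottom-up:
Each of the 6 symbol leaves contributes a 2-state fragment.
  qp — 4 states
  p? — 4 states
  p?rr — 8 states
  qp | p?rr | r — 16 states

16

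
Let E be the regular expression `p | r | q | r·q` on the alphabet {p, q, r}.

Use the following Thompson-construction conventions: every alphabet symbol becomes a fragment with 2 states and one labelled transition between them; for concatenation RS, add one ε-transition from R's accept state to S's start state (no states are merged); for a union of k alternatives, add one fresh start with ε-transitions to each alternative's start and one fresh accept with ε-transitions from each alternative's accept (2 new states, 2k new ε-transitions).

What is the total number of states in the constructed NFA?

12

By structural recursion:
Each of the 5 symbol leaves contributes a 2-state fragment.
  r·q = 4 states
  p | r | q | r·q = 12 states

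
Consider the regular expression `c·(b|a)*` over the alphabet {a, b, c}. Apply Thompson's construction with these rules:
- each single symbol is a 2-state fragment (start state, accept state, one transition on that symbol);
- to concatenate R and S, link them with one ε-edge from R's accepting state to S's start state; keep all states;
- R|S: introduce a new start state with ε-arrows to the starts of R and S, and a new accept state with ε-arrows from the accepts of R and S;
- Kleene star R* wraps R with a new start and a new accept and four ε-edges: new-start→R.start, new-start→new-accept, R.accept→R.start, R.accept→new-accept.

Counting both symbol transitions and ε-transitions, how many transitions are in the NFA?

Bottom-up over the parse tree:
Each of the 3 symbol leaves contributes 1 transition (1 symbol, 0 ε).
  b|a : 6 transitions (2 symbol, 4 ε)
  (b|a)* : 10 transitions (2 symbol, 8 ε)
  c·(b|a)* : 12 transitions (3 symbol, 9 ε)

12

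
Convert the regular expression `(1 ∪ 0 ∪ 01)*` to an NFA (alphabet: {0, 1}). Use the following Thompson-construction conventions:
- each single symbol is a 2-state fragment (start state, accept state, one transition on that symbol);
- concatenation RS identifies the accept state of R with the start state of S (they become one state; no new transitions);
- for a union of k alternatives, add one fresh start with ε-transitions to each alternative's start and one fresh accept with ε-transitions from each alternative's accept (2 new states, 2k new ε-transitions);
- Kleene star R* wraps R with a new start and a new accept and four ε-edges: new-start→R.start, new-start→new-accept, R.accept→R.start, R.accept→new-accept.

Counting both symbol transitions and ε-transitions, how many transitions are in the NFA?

Per subexpression:
Each of the 4 symbol leaves contributes 1 transition (1 symbol, 0 ε).
  01 — 2 transitions (2 symbol, 0 ε)
  1 ∪ 0 ∪ 01 — 10 transitions (4 symbol, 6 ε)
  (1 ∪ 0 ∪ 01)* — 14 transitions (4 symbol, 10 ε)

14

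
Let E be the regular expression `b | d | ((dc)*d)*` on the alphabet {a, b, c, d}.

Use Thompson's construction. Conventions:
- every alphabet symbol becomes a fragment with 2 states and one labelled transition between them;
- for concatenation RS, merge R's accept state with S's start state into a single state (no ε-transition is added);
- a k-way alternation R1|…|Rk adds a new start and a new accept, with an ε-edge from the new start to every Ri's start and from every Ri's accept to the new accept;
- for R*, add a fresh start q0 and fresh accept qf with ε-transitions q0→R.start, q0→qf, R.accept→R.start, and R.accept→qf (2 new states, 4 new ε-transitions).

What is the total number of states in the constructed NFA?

14

Building bottom-up:
Each of the 5 symbol leaves contributes a 2-state fragment.
  dc — 3 states
  (dc)* — 5 states
  (dc)*d — 6 states
  ((dc)*d)* — 8 states
  b | d | ((dc)*d)* — 14 states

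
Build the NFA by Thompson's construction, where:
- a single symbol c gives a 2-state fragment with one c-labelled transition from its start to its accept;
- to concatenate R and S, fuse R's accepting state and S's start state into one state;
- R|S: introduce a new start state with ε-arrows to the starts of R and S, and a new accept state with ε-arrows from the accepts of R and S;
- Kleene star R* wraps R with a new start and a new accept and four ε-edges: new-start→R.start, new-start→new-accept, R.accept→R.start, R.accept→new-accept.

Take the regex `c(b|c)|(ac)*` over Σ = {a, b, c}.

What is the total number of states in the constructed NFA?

14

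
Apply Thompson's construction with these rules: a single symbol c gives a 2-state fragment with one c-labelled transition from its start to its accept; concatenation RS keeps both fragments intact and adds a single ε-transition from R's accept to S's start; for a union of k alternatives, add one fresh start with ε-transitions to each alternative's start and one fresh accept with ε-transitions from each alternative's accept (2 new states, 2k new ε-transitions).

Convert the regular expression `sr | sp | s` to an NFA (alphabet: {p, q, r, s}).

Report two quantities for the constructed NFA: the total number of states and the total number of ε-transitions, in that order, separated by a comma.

Per subexpression:
Each of the 5 symbol leaves contributes 2 states and 0 ε-transitions.
  sr = 4 states, 1 ε-transition
  sp = 4 states, 1 ε-transition
  sr | sp | s = 12 states, 8 ε-transitions

12, 8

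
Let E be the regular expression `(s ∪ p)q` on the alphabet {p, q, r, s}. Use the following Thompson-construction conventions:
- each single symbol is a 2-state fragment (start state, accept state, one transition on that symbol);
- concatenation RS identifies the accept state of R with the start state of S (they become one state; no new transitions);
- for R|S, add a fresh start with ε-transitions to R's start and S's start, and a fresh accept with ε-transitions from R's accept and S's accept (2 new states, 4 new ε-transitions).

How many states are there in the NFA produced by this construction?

Building bottom-up:
Each of the 3 symbol leaves contributes a 2-state fragment.
  s ∪ p — 6 states
  (s ∪ p)q — 7 states

7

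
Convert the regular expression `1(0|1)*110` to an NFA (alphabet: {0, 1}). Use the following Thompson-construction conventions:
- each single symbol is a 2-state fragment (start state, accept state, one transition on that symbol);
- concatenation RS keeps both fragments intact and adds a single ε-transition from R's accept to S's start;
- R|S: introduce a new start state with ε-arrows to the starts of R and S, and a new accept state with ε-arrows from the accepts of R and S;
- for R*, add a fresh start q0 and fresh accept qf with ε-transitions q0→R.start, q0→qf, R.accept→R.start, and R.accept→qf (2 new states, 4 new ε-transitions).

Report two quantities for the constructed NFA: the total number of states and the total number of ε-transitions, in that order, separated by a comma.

Building bottom-up:
Each of the 6 symbol leaves contributes 2 states and 0 ε-transitions.
  0|1 : 6 states, 4 ε-transitions
  (0|1)* : 8 states, 8 ε-transitions
  1(0|1)*110 : 16 states, 12 ε-transitions

16, 12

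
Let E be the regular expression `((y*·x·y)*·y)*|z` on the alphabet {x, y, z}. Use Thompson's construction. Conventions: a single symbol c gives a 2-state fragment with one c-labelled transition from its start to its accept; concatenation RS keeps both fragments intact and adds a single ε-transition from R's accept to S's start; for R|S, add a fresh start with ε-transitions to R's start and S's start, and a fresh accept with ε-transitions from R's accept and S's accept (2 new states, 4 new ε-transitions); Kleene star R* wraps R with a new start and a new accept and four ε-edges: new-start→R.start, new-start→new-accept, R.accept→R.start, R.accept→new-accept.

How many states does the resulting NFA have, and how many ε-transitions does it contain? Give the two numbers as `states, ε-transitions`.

Per subexpression:
Each of the 5 symbol leaves contributes 2 states and 0 ε-transitions.
  y* = 4 states, 4 ε-transitions
  y*·x·y = 8 states, 6 ε-transitions
  (y*·x·y)* = 10 states, 10 ε-transitions
  (y*·x·y)*·y = 12 states, 11 ε-transitions
  ((y*·x·y)*·y)* = 14 states, 15 ε-transitions
  ((y*·x·y)*·y)*|z = 18 states, 19 ε-transitions

18, 19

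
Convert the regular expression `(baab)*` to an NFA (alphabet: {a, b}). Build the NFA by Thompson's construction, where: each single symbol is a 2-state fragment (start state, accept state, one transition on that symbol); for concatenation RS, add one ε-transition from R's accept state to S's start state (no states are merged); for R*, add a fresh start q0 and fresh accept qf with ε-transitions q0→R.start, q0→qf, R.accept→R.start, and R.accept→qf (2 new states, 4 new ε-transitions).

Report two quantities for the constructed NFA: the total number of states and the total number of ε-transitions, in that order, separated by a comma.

Per subexpression:
Each of the 4 symbol leaves contributes 2 states and 0 ε-transitions.
  baab = 8 states, 3 ε-transitions
  (baab)* = 10 states, 7 ε-transitions

10, 7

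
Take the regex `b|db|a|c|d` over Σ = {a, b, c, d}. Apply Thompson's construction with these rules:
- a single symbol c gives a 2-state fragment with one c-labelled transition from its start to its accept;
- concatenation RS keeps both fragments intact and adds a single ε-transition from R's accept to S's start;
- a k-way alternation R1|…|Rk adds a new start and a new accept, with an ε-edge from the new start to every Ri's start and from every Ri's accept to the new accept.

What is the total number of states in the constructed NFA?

14

Per subexpression:
Each of the 6 symbol leaves contributes a 2-state fragment.
  db : 4 states
  b|db|a|c|d : 14 states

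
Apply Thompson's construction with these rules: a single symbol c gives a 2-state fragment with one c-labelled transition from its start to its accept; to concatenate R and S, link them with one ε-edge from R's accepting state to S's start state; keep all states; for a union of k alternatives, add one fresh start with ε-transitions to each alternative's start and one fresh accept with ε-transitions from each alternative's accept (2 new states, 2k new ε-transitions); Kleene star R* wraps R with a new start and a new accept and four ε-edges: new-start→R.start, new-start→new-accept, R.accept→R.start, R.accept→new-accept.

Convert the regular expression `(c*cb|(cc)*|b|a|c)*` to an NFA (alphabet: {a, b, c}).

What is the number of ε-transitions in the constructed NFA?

Recursing over subexpressions:
Each of the 8 symbol leaves contributes 0 ε-transitions.
  c* : 4 ε-transitions
  c*cb : 6 ε-transitions
  cc : 1 ε-transition
  (cc)* : 5 ε-transitions
  c*cb|(cc)*|b|a|c : 21 ε-transitions
  (c*cb|(cc)*|b|a|c)* : 25 ε-transitions

25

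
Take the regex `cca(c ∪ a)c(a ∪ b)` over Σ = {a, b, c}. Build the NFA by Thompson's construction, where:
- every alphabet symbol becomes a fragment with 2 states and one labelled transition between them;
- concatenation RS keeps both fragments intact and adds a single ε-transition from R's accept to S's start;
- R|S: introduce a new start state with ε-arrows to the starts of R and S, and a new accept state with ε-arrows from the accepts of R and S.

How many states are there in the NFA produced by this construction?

Bottom-up over the parse tree:
Each of the 8 symbol leaves contributes a 2-state fragment.
  c ∪ a → 6 states
  a ∪ b → 6 states
  cca(c ∪ a)c(a ∪ b) → 20 states

20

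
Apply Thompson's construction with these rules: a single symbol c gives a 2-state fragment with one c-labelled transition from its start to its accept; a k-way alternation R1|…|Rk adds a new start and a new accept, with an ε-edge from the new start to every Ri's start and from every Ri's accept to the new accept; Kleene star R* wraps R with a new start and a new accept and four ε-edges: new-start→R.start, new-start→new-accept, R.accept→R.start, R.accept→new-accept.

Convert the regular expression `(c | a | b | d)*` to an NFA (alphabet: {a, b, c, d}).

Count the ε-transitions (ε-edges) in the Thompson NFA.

12

Recursing over subexpressions:
Each of the 4 symbol leaves contributes 0 ε-transitions.
  c | a | b | d : 8 ε-transitions
  (c | a | b | d)* : 12 ε-transitions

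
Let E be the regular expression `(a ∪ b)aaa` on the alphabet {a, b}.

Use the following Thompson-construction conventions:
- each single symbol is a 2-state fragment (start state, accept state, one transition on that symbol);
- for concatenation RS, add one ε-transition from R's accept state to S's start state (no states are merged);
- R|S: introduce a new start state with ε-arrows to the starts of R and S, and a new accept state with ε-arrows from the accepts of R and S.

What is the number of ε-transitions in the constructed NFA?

Bottom-up over the parse tree:
Each of the 5 symbol leaves contributes 0 ε-transitions.
  a ∪ b = 4 ε-transitions
  (a ∪ b)aaa = 7 ε-transitions

7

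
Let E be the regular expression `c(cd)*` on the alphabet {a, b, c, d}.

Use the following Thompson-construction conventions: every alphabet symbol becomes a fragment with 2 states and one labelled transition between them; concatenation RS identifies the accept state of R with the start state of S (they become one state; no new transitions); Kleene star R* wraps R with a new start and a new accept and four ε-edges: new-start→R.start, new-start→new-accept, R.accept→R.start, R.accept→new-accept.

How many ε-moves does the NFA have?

4

Building bottom-up:
Each of the 3 symbol leaves contributes 0 ε-transitions.
  cd = 0 ε-transitions
  (cd)* = 4 ε-transitions
  c(cd)* = 4 ε-transitions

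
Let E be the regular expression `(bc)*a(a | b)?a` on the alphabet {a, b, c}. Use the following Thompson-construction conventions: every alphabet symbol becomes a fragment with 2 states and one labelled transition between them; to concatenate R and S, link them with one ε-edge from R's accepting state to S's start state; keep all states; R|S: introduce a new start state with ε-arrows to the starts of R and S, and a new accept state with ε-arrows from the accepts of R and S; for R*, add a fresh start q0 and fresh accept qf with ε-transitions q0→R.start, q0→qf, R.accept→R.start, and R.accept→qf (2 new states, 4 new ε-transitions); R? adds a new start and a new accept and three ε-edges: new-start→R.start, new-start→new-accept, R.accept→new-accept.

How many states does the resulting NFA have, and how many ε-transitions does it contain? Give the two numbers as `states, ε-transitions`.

By structural recursion:
Each of the 6 symbol leaves contributes 2 states and 0 ε-transitions.
  bc — 4 states, 1 ε-transition
  (bc)* — 6 states, 5 ε-transitions
  a | b — 6 states, 4 ε-transitions
  (a | b)? — 8 states, 7 ε-transitions
  (bc)*a(a | b)?a — 18 states, 15 ε-transitions

18, 15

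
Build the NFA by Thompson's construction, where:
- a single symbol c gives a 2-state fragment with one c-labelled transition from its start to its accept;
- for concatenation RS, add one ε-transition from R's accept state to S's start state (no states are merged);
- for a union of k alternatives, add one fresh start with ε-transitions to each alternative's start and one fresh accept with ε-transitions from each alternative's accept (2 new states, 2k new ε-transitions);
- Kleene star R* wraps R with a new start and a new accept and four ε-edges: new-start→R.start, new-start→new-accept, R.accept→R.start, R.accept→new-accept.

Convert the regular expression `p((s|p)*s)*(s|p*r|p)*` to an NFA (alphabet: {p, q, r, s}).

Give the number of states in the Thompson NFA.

Per subexpression:
Each of the 8 symbol leaves contributes a 2-state fragment.
  s|p = 6 states
  (s|p)* = 8 states
  (s|p)*s = 10 states
  ((s|p)*s)* = 12 states
  p* = 4 states
  p*r = 6 states
  s|p*r|p = 12 states
  (s|p*r|p)* = 14 states
  p((s|p)*s)*(s|p*r|p)* = 28 states

28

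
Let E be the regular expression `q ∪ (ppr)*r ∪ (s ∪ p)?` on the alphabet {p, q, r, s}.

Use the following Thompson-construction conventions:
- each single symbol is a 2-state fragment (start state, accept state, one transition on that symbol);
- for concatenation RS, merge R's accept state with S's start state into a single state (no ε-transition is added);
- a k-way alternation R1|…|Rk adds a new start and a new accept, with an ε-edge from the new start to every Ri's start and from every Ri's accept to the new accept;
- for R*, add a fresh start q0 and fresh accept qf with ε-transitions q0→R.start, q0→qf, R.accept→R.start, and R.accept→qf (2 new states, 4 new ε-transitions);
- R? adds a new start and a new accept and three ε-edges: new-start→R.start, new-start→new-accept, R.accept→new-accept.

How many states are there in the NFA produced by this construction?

Per subexpression:
Each of the 7 symbol leaves contributes a 2-state fragment.
  ppr = 4 states
  (ppr)* = 6 states
  (ppr)*r = 7 states
  s ∪ p = 6 states
  (s ∪ p)? = 8 states
  q ∪ (ppr)*r ∪ (s ∪ p)? = 19 states

19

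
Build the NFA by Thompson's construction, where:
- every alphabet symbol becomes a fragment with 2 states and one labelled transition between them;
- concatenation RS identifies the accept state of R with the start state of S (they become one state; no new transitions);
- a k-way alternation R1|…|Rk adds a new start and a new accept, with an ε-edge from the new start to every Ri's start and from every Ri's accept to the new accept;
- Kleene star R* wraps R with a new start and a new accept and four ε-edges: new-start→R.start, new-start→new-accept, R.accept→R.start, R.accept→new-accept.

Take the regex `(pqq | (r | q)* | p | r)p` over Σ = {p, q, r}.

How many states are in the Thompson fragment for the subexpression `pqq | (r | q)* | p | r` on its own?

18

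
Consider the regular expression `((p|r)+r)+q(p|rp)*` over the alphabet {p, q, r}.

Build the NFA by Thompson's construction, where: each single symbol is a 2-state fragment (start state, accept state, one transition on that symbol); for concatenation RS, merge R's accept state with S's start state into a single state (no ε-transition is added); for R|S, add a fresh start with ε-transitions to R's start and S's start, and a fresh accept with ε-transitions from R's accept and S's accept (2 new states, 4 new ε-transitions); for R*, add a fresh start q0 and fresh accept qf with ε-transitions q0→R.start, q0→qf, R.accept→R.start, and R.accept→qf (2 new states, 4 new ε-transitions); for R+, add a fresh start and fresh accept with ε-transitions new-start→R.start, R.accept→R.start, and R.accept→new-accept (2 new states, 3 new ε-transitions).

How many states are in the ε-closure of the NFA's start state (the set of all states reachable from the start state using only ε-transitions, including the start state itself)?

Compute the ε-closure size of each fragment's start state recursively; a symbol fragment's start has no outgoing ε-edge, so its closure is just itself (size 1).
  p|r : |ε-closure| = 1 + 1 + 1 = 3 (the new accept is not ε-reachable since no branch accepts ε)
  (p|r)+ : |ε-closure| = 1 + 3 = 4 (the body doesn't accept ε, so the new accept is not reached)
  (p|r)+r : same as the first factor's closure: |ε-closure| = 4
  ((p|r)+r)+ : |ε-closure| = 1 + 4 = 5 (the body doesn't accept ε, so the new accept is not reached)
  rp : |ε-closure| equals the left operand's closure size = 1 (its accept is not ε-reachable, so the closure stops there)
  p|rp : new start ε-reaches every alternative's start; none of them accept ε, so the new accept is not reached: |ε-closure| = 1 + 1 + 1 = 3
  (p|rp)* : the star's fresh start ε-reaches both the body's start and the fresh accept: |ε-closure| = 2 + 3 = 5
  ((p|r)+r)+q(p|rp)* : |ε-closure| equals the left operand's closure size = 5 (its accept is not ε-reachable, so the closure stops there)

5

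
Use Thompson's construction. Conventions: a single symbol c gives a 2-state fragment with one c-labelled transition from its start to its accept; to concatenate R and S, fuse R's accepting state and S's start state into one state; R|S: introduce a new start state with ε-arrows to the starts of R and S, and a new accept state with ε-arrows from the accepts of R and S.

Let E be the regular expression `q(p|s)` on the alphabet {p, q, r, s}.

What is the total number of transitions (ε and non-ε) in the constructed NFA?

Building bottom-up:
Each of the 3 symbol leaves contributes 1 transition (1 symbol, 0 ε).
  p|s → 6 transitions (2 symbol, 4 ε)
  q(p|s) → 7 transitions (3 symbol, 4 ε)

7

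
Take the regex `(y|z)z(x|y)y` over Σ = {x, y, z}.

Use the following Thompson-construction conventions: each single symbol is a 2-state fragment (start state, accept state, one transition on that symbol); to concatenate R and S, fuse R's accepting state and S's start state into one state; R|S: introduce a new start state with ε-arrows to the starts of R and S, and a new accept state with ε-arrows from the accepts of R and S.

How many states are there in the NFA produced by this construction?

13

Per subexpression:
Each of the 6 symbol leaves contributes a 2-state fragment.
  y|z : 6 states
  x|y : 6 states
  (y|z)z(x|y)y : 13 states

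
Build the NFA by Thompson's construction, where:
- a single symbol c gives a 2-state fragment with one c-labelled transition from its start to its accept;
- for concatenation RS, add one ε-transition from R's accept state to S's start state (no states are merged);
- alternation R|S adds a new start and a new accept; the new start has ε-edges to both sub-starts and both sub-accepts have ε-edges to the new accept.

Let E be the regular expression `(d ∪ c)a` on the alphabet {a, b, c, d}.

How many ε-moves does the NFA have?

By structural recursion:
Each of the 3 symbol leaves contributes 0 ε-transitions.
  d ∪ c = 4 ε-transitions
  (d ∪ c)a = 5 ε-transitions

5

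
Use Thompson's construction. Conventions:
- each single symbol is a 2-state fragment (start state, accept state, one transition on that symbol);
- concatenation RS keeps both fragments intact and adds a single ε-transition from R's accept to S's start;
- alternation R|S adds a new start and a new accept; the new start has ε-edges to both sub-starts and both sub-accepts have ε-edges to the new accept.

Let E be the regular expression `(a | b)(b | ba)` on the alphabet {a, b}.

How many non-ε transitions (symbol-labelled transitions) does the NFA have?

Per subexpression:
Each of the 5 symbol leaves contributes exactly 1 symbol transition.
  a | b : 2 symbol transitions
  ba : 2 symbol transitions
  b | ba : 3 symbol transitions
  (a | b)(b | ba) : 5 symbol transitions

5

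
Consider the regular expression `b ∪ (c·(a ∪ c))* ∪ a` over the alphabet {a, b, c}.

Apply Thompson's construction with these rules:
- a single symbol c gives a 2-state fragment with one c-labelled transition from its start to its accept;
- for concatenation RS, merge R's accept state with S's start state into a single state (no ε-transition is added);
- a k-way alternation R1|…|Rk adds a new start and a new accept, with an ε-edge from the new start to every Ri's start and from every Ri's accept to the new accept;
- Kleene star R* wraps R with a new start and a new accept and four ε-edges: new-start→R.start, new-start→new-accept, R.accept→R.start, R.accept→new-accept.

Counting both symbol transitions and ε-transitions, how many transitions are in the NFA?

19

By structural recursion:
Each of the 5 symbol leaves contributes 1 transition (1 symbol, 0 ε).
  a ∪ c = 6 transitions (2 symbol, 4 ε)
  c·(a ∪ c) = 7 transitions (3 symbol, 4 ε)
  (c·(a ∪ c))* = 11 transitions (3 symbol, 8 ε)
  b ∪ (c·(a ∪ c))* ∪ a = 19 transitions (5 symbol, 14 ε)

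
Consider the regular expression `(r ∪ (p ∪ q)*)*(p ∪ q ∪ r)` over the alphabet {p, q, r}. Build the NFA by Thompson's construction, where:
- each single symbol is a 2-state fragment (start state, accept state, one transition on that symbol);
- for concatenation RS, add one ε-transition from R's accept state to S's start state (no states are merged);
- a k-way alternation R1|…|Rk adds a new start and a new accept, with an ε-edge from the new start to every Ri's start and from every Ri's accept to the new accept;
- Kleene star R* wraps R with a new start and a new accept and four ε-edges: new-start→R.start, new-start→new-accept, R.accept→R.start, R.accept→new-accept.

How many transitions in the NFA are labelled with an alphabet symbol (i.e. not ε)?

6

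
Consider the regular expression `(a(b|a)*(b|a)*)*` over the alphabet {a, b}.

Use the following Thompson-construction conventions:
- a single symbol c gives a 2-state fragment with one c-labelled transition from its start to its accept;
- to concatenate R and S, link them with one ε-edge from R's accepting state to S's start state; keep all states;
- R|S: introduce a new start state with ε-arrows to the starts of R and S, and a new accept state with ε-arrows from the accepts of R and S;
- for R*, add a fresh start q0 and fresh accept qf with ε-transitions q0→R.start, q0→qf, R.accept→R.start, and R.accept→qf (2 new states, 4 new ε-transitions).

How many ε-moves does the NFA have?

22

By structural recursion:
Each of the 5 symbol leaves contributes 0 ε-transitions.
  b|a — 4 ε-transitions
  (b|a)* — 8 ε-transitions
  b|a — 4 ε-transitions
  (b|a)* — 8 ε-transitions
  a(b|a)*(b|a)* — 18 ε-transitions
  (a(b|a)*(b|a)*)* — 22 ε-transitions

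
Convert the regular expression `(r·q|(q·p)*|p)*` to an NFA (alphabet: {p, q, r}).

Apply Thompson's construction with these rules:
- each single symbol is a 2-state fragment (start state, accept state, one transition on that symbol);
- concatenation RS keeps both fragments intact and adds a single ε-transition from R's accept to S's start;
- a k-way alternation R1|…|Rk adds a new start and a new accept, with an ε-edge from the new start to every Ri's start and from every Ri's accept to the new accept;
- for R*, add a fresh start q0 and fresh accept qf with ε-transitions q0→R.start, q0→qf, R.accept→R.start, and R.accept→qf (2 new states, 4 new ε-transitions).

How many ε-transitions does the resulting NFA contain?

16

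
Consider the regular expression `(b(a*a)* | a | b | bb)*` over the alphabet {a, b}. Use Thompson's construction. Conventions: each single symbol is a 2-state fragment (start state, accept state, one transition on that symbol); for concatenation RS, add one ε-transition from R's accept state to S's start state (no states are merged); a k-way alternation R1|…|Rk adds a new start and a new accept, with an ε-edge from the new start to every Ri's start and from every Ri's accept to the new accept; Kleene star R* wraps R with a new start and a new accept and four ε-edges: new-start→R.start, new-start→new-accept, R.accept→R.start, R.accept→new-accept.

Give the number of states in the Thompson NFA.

22

Recursing over subexpressions:
Each of the 7 symbol leaves contributes a 2-state fragment.
  a* — 4 states
  a*a — 6 states
  (a*a)* — 8 states
  b(a*a)* — 10 states
  bb — 4 states
  b(a*a)* | a | b | bb — 20 states
  (b(a*a)* | a | b | bb)* — 22 states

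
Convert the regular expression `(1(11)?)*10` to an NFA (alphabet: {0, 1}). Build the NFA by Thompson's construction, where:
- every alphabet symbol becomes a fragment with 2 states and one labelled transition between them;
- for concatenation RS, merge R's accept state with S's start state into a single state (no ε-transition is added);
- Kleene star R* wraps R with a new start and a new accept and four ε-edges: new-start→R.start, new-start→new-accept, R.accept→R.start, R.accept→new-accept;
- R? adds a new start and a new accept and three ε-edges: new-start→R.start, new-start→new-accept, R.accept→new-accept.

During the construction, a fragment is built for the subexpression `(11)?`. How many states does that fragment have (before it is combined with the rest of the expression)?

5

Fragment for `(11)?`:
Each of the 2 symbol leaves contributes a 2-state fragment.
  11 — 3 states
  (11)? — 5 states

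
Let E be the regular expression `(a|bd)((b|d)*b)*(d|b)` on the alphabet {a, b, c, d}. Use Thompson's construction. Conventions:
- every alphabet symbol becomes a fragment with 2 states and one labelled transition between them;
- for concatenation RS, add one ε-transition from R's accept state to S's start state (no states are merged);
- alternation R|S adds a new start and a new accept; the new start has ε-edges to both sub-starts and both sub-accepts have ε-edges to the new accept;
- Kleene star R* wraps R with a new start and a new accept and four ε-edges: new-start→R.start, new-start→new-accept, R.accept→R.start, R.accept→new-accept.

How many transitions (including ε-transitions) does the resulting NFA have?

32

Per subexpression:
Each of the 8 symbol leaves contributes 1 transition (1 symbol, 0 ε).
  bd = 3 transitions (2 symbol, 1 ε)
  a|bd = 8 transitions (3 symbol, 5 ε)
  b|d = 6 transitions (2 symbol, 4 ε)
  (b|d)* = 10 transitions (2 symbol, 8 ε)
  (b|d)*b = 12 transitions (3 symbol, 9 ε)
  ((b|d)*b)* = 16 transitions (3 symbol, 13 ε)
  d|b = 6 transitions (2 symbol, 4 ε)
  (a|bd)((b|d)*b)*(d|b) = 32 transitions (8 symbol, 24 ε)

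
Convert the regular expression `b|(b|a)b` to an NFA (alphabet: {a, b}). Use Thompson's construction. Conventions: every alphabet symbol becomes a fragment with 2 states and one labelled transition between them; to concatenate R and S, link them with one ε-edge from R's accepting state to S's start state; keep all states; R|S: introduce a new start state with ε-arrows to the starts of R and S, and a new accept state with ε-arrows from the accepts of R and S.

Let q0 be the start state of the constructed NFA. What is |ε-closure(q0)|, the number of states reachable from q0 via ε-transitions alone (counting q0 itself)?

Compute the ε-closure size of each fragment's start state recursively; a symbol fragment's start has no outgoing ε-edge, so its closure is just itself (size 1).
  b|a : new start ε-reaches every alternative's start; none of them accept ε, so the new accept is not reached: C = 1 + 1 + 1 = 3
  (b|a)b : same as the first factor's closure: C = 3
  b|(b|a)b : C = 1 + 1 + 3 = 5 (the new accept is not ε-reachable since no branch accepts ε)

5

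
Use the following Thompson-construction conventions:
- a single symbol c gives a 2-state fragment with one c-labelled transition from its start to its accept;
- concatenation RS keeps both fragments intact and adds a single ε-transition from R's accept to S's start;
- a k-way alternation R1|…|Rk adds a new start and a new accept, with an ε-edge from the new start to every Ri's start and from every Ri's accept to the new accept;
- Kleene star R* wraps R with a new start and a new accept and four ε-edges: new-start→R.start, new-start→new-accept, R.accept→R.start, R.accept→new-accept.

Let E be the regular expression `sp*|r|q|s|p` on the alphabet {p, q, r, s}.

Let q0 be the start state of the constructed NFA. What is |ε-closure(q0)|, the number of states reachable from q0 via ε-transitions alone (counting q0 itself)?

6

Compute the ε-closure size of each fragment's start state recursively; a symbol fragment's start has no outgoing ε-edge, so its closure is just itself (size 1).
  p* — |closure| = 1 (new start) + 1 (body) + 1 (new accept) = 3
  sp* — |closure| equals the left operand's closure size = 1 (its accept is not ε-reachable, so the closure stops there)
  sp*|r|q|s|p — |closure| = 1 + 1 + 1 + 1 + 1 + 1 = 6 (the new accept is not ε-reachable since no branch accepts ε)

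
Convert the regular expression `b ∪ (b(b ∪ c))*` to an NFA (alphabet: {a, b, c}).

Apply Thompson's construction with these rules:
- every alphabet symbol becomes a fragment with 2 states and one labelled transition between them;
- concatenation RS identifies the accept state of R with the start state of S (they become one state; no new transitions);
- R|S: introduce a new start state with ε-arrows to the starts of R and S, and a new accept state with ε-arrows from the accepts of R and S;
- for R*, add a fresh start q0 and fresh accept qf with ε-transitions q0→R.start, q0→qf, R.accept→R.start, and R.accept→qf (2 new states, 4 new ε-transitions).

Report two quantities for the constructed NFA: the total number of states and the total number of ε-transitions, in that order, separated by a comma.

13, 12

Per subexpression:
Each of the 4 symbol leaves contributes 2 states and 0 ε-transitions.
  b ∪ c — 6 states, 4 ε-transitions
  b(b ∪ c) — 7 states, 4 ε-transitions
  (b(b ∪ c))* — 9 states, 8 ε-transitions
  b ∪ (b(b ∪ c))* — 13 states, 12 ε-transitions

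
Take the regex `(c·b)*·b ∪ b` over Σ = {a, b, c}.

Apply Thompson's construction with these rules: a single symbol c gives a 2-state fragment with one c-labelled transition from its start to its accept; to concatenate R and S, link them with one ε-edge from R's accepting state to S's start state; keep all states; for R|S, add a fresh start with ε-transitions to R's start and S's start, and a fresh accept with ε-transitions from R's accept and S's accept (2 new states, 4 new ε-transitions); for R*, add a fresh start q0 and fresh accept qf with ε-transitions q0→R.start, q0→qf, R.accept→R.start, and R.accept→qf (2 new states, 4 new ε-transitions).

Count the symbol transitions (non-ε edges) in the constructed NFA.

4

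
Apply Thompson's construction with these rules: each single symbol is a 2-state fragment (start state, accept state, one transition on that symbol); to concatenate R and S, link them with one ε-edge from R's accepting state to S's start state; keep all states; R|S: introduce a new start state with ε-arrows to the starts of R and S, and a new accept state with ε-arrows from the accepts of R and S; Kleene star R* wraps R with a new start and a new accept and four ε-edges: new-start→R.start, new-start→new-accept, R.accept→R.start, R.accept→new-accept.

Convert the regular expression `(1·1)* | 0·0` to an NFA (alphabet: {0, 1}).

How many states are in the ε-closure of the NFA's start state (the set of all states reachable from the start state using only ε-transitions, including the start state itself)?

6

Let C(F) = |ε-closure(F.start)| within fragment F, and note whether F accepts ε. Symbol fragments have C = 1 and do not accept ε. Then:
  1·1 : |closure| equals the left operand's closure size = 1 (its accept is not ε-reachable, so the closure stops there)
  (1·1)* : |closure| = 1 (new start) + 1 (body) + 1 (new accept) = 3
  0·0 : |closure| equals the left operand's closure size = 1 (its accept is not ε-reachable, so the closure stops there)
  (1·1)* | 0·0 : |closure| = 1 (new start) + (3 + 1) + 1 (new accept, since some branch ε-reaches its own accept) = 6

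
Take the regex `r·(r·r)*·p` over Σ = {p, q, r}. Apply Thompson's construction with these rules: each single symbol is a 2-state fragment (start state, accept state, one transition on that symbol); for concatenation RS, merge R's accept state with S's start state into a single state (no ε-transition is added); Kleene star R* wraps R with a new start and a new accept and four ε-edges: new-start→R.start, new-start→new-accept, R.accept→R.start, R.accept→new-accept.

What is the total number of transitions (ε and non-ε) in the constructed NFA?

8

Recursing over subexpressions:
Each of the 4 symbol leaves contributes 1 transition (1 symbol, 0 ε).
  r·r — 2 transitions (2 symbol, 0 ε)
  (r·r)* — 6 transitions (2 symbol, 4 ε)
  r·(r·r)*·p — 8 transitions (4 symbol, 4 ε)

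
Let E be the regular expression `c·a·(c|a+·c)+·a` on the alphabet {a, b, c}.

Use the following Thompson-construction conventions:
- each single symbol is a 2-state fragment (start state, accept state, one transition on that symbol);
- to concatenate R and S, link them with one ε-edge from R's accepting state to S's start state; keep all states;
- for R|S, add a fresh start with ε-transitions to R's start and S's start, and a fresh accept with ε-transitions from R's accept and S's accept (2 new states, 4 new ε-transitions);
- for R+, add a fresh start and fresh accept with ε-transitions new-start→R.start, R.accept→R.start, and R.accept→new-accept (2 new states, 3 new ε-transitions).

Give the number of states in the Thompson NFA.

18

Building bottom-up:
Each of the 6 symbol leaves contributes a 2-state fragment.
  a+ = 4 states
  a+·c = 6 states
  c|a+·c = 10 states
  (c|a+·c)+ = 12 states
  c·a·(c|a+·c)+·a = 18 states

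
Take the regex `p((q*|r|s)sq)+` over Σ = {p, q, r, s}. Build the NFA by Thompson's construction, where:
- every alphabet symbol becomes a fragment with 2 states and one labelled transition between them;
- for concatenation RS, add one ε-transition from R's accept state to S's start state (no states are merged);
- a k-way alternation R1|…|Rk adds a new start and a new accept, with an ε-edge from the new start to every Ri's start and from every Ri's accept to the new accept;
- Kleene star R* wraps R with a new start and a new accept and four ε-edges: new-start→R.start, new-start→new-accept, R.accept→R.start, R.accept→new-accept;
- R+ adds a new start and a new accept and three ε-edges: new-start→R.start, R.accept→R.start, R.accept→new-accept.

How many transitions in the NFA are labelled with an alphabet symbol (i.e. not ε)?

6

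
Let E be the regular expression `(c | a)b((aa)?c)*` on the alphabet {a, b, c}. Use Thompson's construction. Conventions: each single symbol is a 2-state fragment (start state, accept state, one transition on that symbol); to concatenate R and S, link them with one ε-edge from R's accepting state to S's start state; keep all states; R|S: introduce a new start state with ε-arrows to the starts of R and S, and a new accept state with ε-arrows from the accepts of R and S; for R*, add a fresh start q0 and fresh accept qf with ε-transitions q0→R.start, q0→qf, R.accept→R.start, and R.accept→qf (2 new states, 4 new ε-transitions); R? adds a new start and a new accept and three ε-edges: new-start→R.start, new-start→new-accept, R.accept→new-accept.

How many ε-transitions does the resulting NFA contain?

15

Per subexpression:
Each of the 6 symbol leaves contributes 0 ε-transitions.
  c | a = 4 ε-transitions
  aa = 1 ε-transition
  (aa)? = 4 ε-transitions
  (aa)?c = 5 ε-transitions
  ((aa)?c)* = 9 ε-transitions
  (c | a)b((aa)?c)* = 15 ε-transitions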